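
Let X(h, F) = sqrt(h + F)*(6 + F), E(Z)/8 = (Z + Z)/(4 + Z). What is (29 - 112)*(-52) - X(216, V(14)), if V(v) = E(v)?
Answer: 4316 - 332*sqrt(514)/27 ≈ 4037.2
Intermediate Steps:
E(Z) = 16*Z/(4 + Z) (E(Z) = 8*((Z + Z)/(4 + Z)) = 8*((2*Z)/(4 + Z)) = 8*(2*Z/(4 + Z)) = 16*Z/(4 + Z))
V(v) = 16*v/(4 + v)
X(h, F) = sqrt(F + h)*(6 + F)
(29 - 112)*(-52) - X(216, V(14)) = (29 - 112)*(-52) - sqrt(16*14/(4 + 14) + 216)*(6 + 16*14/(4 + 14)) = -83*(-52) - sqrt(16*14/18 + 216)*(6 + 16*14/18) = 4316 - sqrt(16*14*(1/18) + 216)*(6 + 16*14*(1/18)) = 4316 - sqrt(112/9 + 216)*(6 + 112/9) = 4316 - sqrt(2056/9)*166/9 = 4316 - 2*sqrt(514)/3*166/9 = 4316 - 332*sqrt(514)/27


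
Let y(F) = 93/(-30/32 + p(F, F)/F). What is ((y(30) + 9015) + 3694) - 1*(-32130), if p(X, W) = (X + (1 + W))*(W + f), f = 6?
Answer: 86407233/1927 ≈ 44840.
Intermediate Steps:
p(X, W) = (6 + W)*(1 + W + X) (p(X, W) = (X + (1 + W))*(W + 6) = (1 + W + X)*(6 + W) = (6 + W)*(1 + W + X))
y(F) = 93/(-15/16 + (6 + 2*F² + 13*F)/F) (y(F) = 93/(-30/32 + (6 + F² + 6*F + 7*F + F*F)/F) = 93/(-30*1/32 + (6 + F² + 6*F + 7*F + F²)/F) = 93/(-15/16 + (6 + 2*F² + 13*F)/F))
((y(30) + 9015) + 3694) - 1*(-32130) = ((1488*30/(96 + 32*30² + 193*30) + 9015) + 3694) - 1*(-32130) = ((1488*30/(96 + 32*900 + 5790) + 9015) + 3694) + 32130 = ((1488*30/(96 + 28800 + 5790) + 9015) + 3694) + 32130 = ((1488*30/34686 + 9015) + 3694) + 32130 = ((1488*30*(1/34686) + 9015) + 3694) + 32130 = ((2480/1927 + 9015) + 3694) + 32130 = (17374385/1927 + 3694) + 32130 = 24492723/1927 + 32130 = 86407233/1927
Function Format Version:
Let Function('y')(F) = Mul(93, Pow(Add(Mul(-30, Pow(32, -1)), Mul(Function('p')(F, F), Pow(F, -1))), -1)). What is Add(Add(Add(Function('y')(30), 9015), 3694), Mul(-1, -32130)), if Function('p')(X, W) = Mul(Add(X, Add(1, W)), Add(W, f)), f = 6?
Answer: Rational(86407233, 1927) ≈ 44840.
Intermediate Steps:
Function('p')(X, W) = Mul(Add(6, W), Add(1, W, X)) (Function('p')(X, W) = Mul(Add(X, Add(1, W)), Add(W, 6)) = Mul(Add(1, W, X), Add(6, W)) = Mul(Add(6, W), Add(1, W, X)))
Function('y')(F) = Mul(93, Pow(Add(Rational(-15, 16), Mul(Pow(F, -1), Add(6, Mul(2, Pow(F, 2)), Mul(13, F)))), -1)) (Function('y')(F) = Mul(93, Pow(Add(Mul(-30, Pow(32, -1)), Mul(Add(6, Pow(F, 2), Mul(6, F), Mul(7, F), Mul(F, F)), Pow(F, -1))), -1)) = Mul(93, Pow(Add(Mul(-30, Rational(1, 32)), Mul(Add(6, Pow(F, 2), Mul(6, F), Mul(7, F), Pow(F, 2)), Pow(F, -1))), -1)) = Mul(93, Pow(Add(Rational(-15, 16), Mul(Add(6, Mul(2, Pow(F, 2)), Mul(13, F)), Pow(F, -1))), -1)) = Mul(93, Pow(Add(Rational(-15, 16), Mul(Pow(F, -1), Add(6, Mul(2, Pow(F, 2)), Mul(13, F)))), -1)))
Add(Add(Add(Function('y')(30), 9015), 3694), Mul(-1, -32130)) = Add(Add(Add(Mul(1488, 30, Pow(Add(96, Mul(32, Pow(30, 2)), Mul(193, 30)), -1)), 9015), 3694), Mul(-1, -32130)) = Add(Add(Add(Mul(1488, 30, Pow(Add(96, Mul(32, 900), 5790), -1)), 9015), 3694), 32130) = Add(Add(Add(Mul(1488, 30, Pow(Add(96, 28800, 5790), -1)), 9015), 3694), 32130) = Add(Add(Add(Mul(1488, 30, Pow(34686, -1)), 9015), 3694), 32130) = Add(Add(Add(Mul(1488, 30, Rational(1, 34686)), 9015), 3694), 32130) = Add(Add(Add(Rational(2480, 1927), 9015), 3694), 32130) = Add(Add(Rational(17374385, 1927), 3694), 32130) = Add(Rational(24492723, 1927), 32130) = Rational(86407233, 1927)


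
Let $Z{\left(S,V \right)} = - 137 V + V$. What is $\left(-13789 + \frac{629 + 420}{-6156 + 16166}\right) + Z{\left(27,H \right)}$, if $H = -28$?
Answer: $- \frac{99908761}{10010} \approx -9980.9$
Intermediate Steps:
$Z{\left(S,V \right)} = - 136 V$
$\left(-13789 + \frac{629 + 420}{-6156 + 16166}\right) + Z{\left(27,H \right)} = \left(-13789 + \frac{629 + 420}{-6156 + 16166}\right) - -3808 = \left(-13789 + \frac{1049}{10010}\right) + 3808 = - \frac{138026841}{10010} + 3808 = - \frac{99908761}{10010}$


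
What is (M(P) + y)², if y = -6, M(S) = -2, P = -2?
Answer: 64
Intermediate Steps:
(M(P) + y)² = (-2 - 6)² = (-8)² = 64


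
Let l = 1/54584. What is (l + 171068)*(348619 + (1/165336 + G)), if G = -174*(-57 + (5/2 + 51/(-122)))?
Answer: 33730777299739751512805/550506713664 ≈ 6.1272e+10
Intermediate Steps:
G = 582900/61 (G = -174*(-57 + (5*(½) + 51*(-1/122))) = -174*(-57 + (5/2 - 51/122)) = -174*(-57 + 127/61) = -174*(-3350/61) = 582900/61 ≈ 9555.7)
l = 1/54584 ≈ 1.8320e-5
(l + 171068)*(348619 + (1/165336 + G)) = (1/54584 + 171068)*(348619 + (1/165336 + 582900/61)) = 9337575713*(348619 + (1/165336 + 582900/61))/54584 = 9337575713*(348619 + 96374354461/10085496)/54584 = (9337575713/54584)*(3612369884485/10085496) = 33730777299739751512805/550506713664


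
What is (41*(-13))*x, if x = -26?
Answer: 13858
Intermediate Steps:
(41*(-13))*x = (41*(-13))*(-26) = -533*(-26) = 13858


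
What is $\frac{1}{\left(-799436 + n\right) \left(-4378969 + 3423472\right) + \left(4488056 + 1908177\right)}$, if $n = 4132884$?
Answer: $- \frac{1}{3185093167423} \approx -3.1396 \cdot 10^{-13}$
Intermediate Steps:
$\frac{1}{\left(-799436 + n\right) \left(-4378969 + 3423472\right) + \left(4488056 + 1908177\right)} = \frac{1}{\left(-799436 + 4132884\right) \left(-4378969 + 3423472\right) + \left(4488056 + 1908177\right)} = \frac{1}{3333448 \left(-955497\right) + 6396233} = \frac{1}{-3185099563656 + 6396233} = \frac{1}{-3185093167423} = - \frac{1}{3185093167423}$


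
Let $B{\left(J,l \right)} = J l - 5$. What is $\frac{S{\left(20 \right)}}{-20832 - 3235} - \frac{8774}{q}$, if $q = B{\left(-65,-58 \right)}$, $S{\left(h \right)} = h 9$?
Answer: $- \frac{211841558}{90612255} \approx -2.3379$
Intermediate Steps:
$S{\left(h \right)} = 9 h$
$B{\left(J,l \right)} = -5 + J l$
$q = 3765$ ($q = -5 - -3770 = -5 + 3770 = 3765$)
$\frac{S{\left(20 \right)}}{-20832 - 3235} - \frac{8774}{q} = \frac{9 \cdot 20}{-20832 - 3235} - \frac{8774}{3765} = \frac{180}{-20832 - 3235} - \frac{8774}{3765} = \frac{180}{-24067} - \frac{8774}{3765} = 180 \left(- \frac{1}{24067}\right) - \frac{8774}{3765} = - \frac{180}{24067} - \frac{8774}{3765} = - \frac{211841558}{90612255}$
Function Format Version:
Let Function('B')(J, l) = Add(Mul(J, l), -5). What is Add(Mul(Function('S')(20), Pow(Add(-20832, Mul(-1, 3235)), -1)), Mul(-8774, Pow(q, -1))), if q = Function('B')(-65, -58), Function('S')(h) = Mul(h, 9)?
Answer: Rational(-211841558, 90612255) ≈ -2.3379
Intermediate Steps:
Function('S')(h) = Mul(9, h)
Function('B')(J, l) = Add(-5, Mul(J, l))
q = 3765 (q = Add(-5, Mul(-65, -58)) = Add(-5, 3770) = 3765)
Add(Mul(Function('S')(20), Pow(Add(-20832, Mul(-1, 3235)), -1)), Mul(-8774, Pow(q, -1))) = Add(Mul(Mul(9, 20), Pow(Add(-20832, Mul(-1, 3235)), -1)), Mul(-8774, Pow(3765, -1))) = Add(Mul(180, Pow(Add(-20832, -3235), -1)), Mul(-8774, Rational(1, 3765))) = Add(Mul(180, Pow(-24067, -1)), Rational(-8774, 3765)) = Add(Mul(180, Rational(-1, 24067)), Rational(-8774, 3765)) = Add(Rational(-180, 24067), Rational(-8774, 3765)) = Rational(-211841558, 90612255)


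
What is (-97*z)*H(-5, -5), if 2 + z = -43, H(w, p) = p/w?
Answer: 4365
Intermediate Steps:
z = -45 (z = -2 - 43 = -45)
(-97*z)*H(-5, -5) = (-97*(-45))*(-5/(-5)) = 4365*(-5*(-⅕)) = 4365*1 = 4365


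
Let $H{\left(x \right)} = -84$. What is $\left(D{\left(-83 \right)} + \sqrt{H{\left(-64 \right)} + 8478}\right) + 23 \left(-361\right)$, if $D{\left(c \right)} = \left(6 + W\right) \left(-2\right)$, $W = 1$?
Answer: $-8317 + \sqrt{8394} \approx -8225.4$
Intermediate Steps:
$D{\left(c \right)} = -14$ ($D{\left(c \right)} = \left(6 + 1\right) \left(-2\right) = 7 \left(-2\right) = -14$)
$\left(D{\left(-83 \right)} + \sqrt{H{\left(-64 \right)} + 8478}\right) + 23 \left(-361\right) = \left(-14 + \sqrt{-84 + 8478}\right) + 23 \left(-361\right) = \left(-14 + \sqrt{8394}\right) - 8303 = -8317 + \sqrt{8394}$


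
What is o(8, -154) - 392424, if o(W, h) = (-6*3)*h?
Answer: -389652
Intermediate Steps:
o(W, h) = -18*h
o(8, -154) - 392424 = -18*(-154) - 392424 = 2772 - 392424 = -389652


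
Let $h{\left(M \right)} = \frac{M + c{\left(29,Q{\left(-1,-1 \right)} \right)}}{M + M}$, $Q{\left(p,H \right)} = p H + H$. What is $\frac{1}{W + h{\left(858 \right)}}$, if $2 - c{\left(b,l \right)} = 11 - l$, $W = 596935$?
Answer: $\frac{572}{341447103} \approx 1.6752 \cdot 10^{-6}$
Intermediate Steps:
$Q{\left(p,H \right)} = H + H p$ ($Q{\left(p,H \right)} = H p + H = H + H p$)
$c{\left(b,l \right)} = -9 + l$ ($c{\left(b,l \right)} = 2 - \left(11 - l\right) = 2 + \left(-11 + l\right) = -9 + l$)
$h{\left(M \right)} = \frac{-9 + M}{2 M}$ ($h{\left(M \right)} = \frac{M - 9}{M + M} = \frac{M - 9}{2 M} = \left(M + \left(-9 + 0\right)\right) \frac{1}{2 M} = \left(M - 9\right) \frac{1}{2 M} = \left(-9 + M\right) \frac{1}{2 M} = \frac{-9 + M}{2 M}$)
$\frac{1}{W + h{\left(858 \right)}} = \frac{1}{596935 + \frac{-9 + 858}{2 \cdot 858}} = \frac{1}{596935 + \frac{1}{2} \cdot \frac{1}{858} \cdot 849} = \frac{1}{596935 + \frac{283}{572}} = \frac{1}{\frac{341447103}{572}} = \frac{572}{341447103}$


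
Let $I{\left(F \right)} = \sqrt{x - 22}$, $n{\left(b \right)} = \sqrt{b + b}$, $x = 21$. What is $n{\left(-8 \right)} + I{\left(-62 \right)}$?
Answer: $5 i \approx 5.0 i$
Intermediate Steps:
$n{\left(b \right)} = \sqrt{2} \sqrt{b}$ ($n{\left(b \right)} = \sqrt{2 b} = \sqrt{2} \sqrt{b}$)
$I{\left(F \right)} = i$ ($I{\left(F \right)} = \sqrt{21 - 22} = \sqrt{-1} = i$)
$n{\left(-8 \right)} + I{\left(-62 \right)} = \sqrt{2} \sqrt{-8} + i = \sqrt{2} \cdot 2 i \sqrt{2} + i = 4 i + i = 5 i$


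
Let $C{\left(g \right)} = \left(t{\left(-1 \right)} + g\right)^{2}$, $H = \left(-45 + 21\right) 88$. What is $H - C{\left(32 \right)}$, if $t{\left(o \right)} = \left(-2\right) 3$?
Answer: $-2788$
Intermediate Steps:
$H = -2112$ ($H = \left(-24\right) 88 = -2112$)
$t{\left(o \right)} = -6$
$C{\left(g \right)} = \left(-6 + g\right)^{2}$
$H - C{\left(32 \right)} = -2112 - \left(-6 + 32\right)^{2} = -2112 - 26^{2} = -2112 - 676 = -2788$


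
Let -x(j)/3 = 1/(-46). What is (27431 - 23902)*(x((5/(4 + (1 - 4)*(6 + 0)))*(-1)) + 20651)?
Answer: 3352370021/46 ≈ 7.2878e+7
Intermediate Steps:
x(j) = 3/46 (x(j) = -3/(-46) = -3*(-1/46) = 3/46)
(27431 - 23902)*(x((5/(4 + (1 - 4)*(6 + 0)))*(-1)) + 20651) = (27431 - 23902)*(3/46 + 20651) = 3529*(949949/46) = 3352370021/46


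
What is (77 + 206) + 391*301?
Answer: 117974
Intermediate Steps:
(77 + 206) + 391*301 = 283 + 117691 = 117974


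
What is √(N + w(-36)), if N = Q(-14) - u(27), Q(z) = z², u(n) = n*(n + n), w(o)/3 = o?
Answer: I*√1370 ≈ 37.013*I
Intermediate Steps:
w(o) = 3*o
u(n) = 2*n² (u(n) = n*(2*n) = 2*n²)
N = -1262 (N = (-14)² - 2*27² = 196 - 2*729 = 196 - 1*1458 = 196 - 1458 = -1262)
√(N + w(-36)) = √(-1262 + 3*(-36)) = √(-1262 - 108) = √(-1370) = I*√1370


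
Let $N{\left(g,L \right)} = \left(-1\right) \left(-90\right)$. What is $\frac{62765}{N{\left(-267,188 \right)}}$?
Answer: $\frac{12553}{18} \approx 697.39$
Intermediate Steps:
$N{\left(g,L \right)} = 90$
$\frac{62765}{N{\left(-267,188 \right)}} = \frac{62765}{90} = 62765 \cdot \frac{1}{90} = \frac{12553}{18}$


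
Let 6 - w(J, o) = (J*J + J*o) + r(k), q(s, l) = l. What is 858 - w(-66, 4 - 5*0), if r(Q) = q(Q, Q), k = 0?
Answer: 4944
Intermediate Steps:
r(Q) = Q
w(J, o) = 6 - J² - J*o (w(J, o) = 6 - ((J*J + J*o) + 0) = 6 - ((J² + J*o) + 0) = 6 - (J² + J*o) = 6 + (-J² - J*o) = 6 - J² - J*o)
858 - w(-66, 4 - 5*0) = 858 - (6 - 1*(-66)² - 1*(-66)*(4 - 5*0)) = 858 - (6 - 1*4356 - 1*(-66)*(4 + 0)) = 858 - (6 - 4356 - 1*(-66)*4) = 858 - (6 - 4356 + 264) = 858 - 1*(-4086) = 858 + 4086 = 4944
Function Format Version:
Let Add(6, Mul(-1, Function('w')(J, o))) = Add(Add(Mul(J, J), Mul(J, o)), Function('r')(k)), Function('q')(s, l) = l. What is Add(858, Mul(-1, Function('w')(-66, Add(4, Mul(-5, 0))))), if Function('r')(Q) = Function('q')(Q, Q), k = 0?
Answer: 4944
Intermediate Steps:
Function('r')(Q) = Q
Function('w')(J, o) = Add(6, Mul(-1, Pow(J, 2)), Mul(-1, J, o)) (Function('w')(J, o) = Add(6, Mul(-1, Add(Add(Mul(J, J), Mul(J, o)), 0))) = Add(6, Mul(-1, Add(Add(Pow(J, 2), Mul(J, o)), 0))) = Add(6, Mul(-1, Add(Pow(J, 2), Mul(J, o)))) = Add(6, Add(Mul(-1, Pow(J, 2)), Mul(-1, J, o))) = Add(6, Mul(-1, Pow(J, 2)), Mul(-1, J, o)))
Add(858, Mul(-1, Function('w')(-66, Add(4, Mul(-5, 0))))) = Add(858, Mul(-1, Add(6, Mul(-1, Pow(-66, 2)), Mul(-1, -66, Add(4, Mul(-5, 0)))))) = Add(858, Mul(-1, Add(6, Mul(-1, 4356), Mul(-1, -66, Add(4, 0))))) = Add(858, Mul(-1, Add(6, -4356, Mul(-1, -66, 4)))) = Add(858, Mul(-1, Add(6, -4356, 264))) = Add(858, Mul(-1, -4086)) = Add(858, 4086) = 4944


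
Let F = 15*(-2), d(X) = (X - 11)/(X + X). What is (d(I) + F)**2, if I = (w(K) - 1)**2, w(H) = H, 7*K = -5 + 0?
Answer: 81631225/82944 ≈ 984.17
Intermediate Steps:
K = -5/7 (K = (-5 + 0)/7 = (1/7)*(-5) = -5/7 ≈ -0.71429)
I = 144/49 (I = (-5/7 - 1)**2 = (-12/7)**2 = 144/49 ≈ 2.9388)
d(X) = (-11 + X)/(2*X) (d(X) = (-11 + X)/((2*X)) = (-11 + X)*(1/(2*X)) = (-11 + X)/(2*X))
F = -30
(d(I) + F)**2 = ((-11 + 144/49)/(2*(144/49)) - 30)**2 = ((1/2)*(49/144)*(-395/49) - 30)**2 = (-395/288 - 30)**2 = (-9035/288)**2 = 81631225/82944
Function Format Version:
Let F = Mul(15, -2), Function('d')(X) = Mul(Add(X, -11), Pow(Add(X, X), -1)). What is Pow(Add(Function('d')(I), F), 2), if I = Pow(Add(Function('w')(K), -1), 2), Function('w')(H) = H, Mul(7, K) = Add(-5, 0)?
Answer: Rational(81631225, 82944) ≈ 984.17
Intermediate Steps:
K = Rational(-5, 7) (K = Mul(Rational(1, 7), Add(-5, 0)) = Mul(Rational(1, 7), -5) = Rational(-5, 7) ≈ -0.71429)
I = Rational(144, 49) (I = Pow(Add(Rational(-5, 7), -1), 2) = Pow(Rational(-12, 7), 2) = Rational(144, 49) ≈ 2.9388)
Function('d')(X) = Mul(Rational(1, 2), Pow(X, -1), Add(-11, X)) (Function('d')(X) = Mul(Add(-11, X), Pow(Mul(2, X), -1)) = Mul(Add(-11, X), Mul(Rational(1, 2), Pow(X, -1))) = Mul(Rational(1, 2), Pow(X, -1), Add(-11, X)))
F = -30
Pow(Add(Function('d')(I), F), 2) = Pow(Add(Mul(Rational(1, 2), Pow(Rational(144, 49), -1), Add(-11, Rational(144, 49))), -30), 2) = Pow(Add(Mul(Rational(1, 2), Rational(49, 144), Rational(-395, 49)), -30), 2) = Pow(Add(Rational(-395, 288), -30), 2) = Pow(Rational(-9035, 288), 2) = Rational(81631225, 82944)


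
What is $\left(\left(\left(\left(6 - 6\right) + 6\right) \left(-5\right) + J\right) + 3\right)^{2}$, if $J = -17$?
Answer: $1936$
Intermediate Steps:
$\left(\left(\left(\left(6 - 6\right) + 6\right) \left(-5\right) + J\right) + 3\right)^{2} = \left(\left(\left(\left(6 - 6\right) + 6\right) \left(-5\right) - 17\right) + 3\right)^{2} = \left(\left(\left(0 + 6\right) \left(-5\right) - 17\right) + 3\right)^{2} = \left(\left(6 \left(-5\right) - 17\right) + 3\right)^{2} = \left(\left(-30 - 17\right) + 3\right)^{2} = \left(-47 + 3\right)^{2} = \left(-44\right)^{2} = 1936$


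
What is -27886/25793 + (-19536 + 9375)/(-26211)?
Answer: -156279091/225353441 ≈ -0.69348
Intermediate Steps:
-27886/25793 + (-19536 + 9375)/(-26211) = -27886*1/25793 - 10161*(-1/26211) = -27886/25793 + 3387/8737 = -156279091/225353441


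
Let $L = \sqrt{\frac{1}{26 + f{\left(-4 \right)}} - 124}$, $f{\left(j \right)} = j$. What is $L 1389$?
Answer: $\frac{4167 i \sqrt{6666}}{22} \approx 15464.0 i$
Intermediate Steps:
$L = \frac{3 i \sqrt{6666}}{22}$ ($L = \sqrt{\frac{1}{26 - 4} - 124} = \sqrt{\frac{1}{22} - 124} = \sqrt{- \frac{2727}{22}} = \frac{3 i \sqrt{6666}}{22} \approx 11.133 i$)
$L 1389 = \frac{3 i \sqrt{6666}}{22} \cdot 1389 = \frac{4167 i \sqrt{6666}}{22}$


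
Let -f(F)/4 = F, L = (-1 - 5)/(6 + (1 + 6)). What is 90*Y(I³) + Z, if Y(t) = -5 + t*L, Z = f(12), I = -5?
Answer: 61026/13 ≈ 4694.3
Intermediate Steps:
L = -6/13 (L = -6/(6 + 7) = -6/13 ≈ -0.46154)
f(F) = -4*F
Z = -48 (Z = -4*12 = -48)
Y(t) = -5 - 6*t/13 (Y(t) = -5 + t*(-6/13) = -5 - 6*t/13)
90*Y(I³) + Z = 90*(-5 - 6/13*(-5)³) - 48 = 90*(-5 - 6/13*(-125)) - 48 = 90*(-5 + 750/13) - 48 = 90*(685/13) - 48 = 61650/13 - 48 = 61026/13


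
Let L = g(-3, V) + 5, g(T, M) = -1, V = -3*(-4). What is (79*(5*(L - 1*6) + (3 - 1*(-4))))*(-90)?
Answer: 21330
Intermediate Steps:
V = 12
L = 4 (L = -1 + 5 = 4)
(79*(5*(L - 1*6) + (3 - 1*(-4))))*(-90) = (79*(5*(4 - 1*6) + (3 - 1*(-4))))*(-90) = (79*(5*(4 - 6) + (3 + 4)))*(-90) = (79*(5*(-2) + 7))*(-90) = (79*(-10 + 7))*(-90) = (79*(-3))*(-90) = -237*(-90) = 21330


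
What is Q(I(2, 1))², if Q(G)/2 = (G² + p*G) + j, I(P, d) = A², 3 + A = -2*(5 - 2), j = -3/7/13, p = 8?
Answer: 1721427969024/8281 ≈ 2.0788e+8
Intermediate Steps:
j = -3/91 (j = -3*⅐*(1/13) = -3/7*1/13 = -3/91 ≈ -0.032967)
A = -9 (A = -3 - 2*(5 - 2) = -3 - 2*3 = -3 - 6 = -9)
I(P, d) = 81 (I(P, d) = (-9)² = 81)
Q(G) = -6/91 + 2*G² + 16*G (Q(G) = 2*((G² + 8*G) - 3/91) = 2*(-3/91 + G² + 8*G) = -6/91 + 2*G² + 16*G)
Q(I(2, 1))² = (-6/91 + 2*81² + 16*81)² = (-6/91 + 2*6561 + 1296)² = (-6/91 + 13122 + 1296)² = (1312032/91)² = 1721427969024/8281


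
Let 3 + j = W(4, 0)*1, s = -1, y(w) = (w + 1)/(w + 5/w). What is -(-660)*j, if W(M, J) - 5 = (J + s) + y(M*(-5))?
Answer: 34540/27 ≈ 1279.3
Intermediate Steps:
y(w) = (1 + w)/(w + 5/w)
W(M, J) = 4 + J - 5*M*(1 - 5*M)/(5 + 25*M²) (W(M, J) = 5 + ((J - 1) + (M*(-5))*(1 + M*(-5))/(5 + (M*(-5))²)) = 5 + ((-1 + J) + (-5*M)*(1 - 5*M)/(5 + (-5*M)²)) = 5 + ((-1 + J) + (-5*M)*(1 - 5*M)/(5 + 25*M²)) = 5 + ((-1 + J) - 5*M*(1 - 5*M)/(5 + 25*M²)) = 5 + (-1 + J - 5*M*(1 - 5*M)/(5 + 25*M²)) = 4 + J - 5*M*(1 - 5*M)/(5 + 25*M²))
j = 157/81 (j = -3 + ((4*(-1 + 5*4) + (1 + 5*4²)*(4 + 0))/(1 + 5*4²))*1 = -3 + ((4*(-1 + 20) + (1 + 5*16)*4)/(1 + 5*16))*1 = -3 + ((4*19 + (1 + 80)*4)/(1 + 80))*1 = -3 + ((76 + 81*4)/81)*1 = -3 + ((76 + 324)/81)*1 = -3 + ((1/81)*400)*1 = -3 + (400/81)*1 = -3 + 400/81 = 157/81 ≈ 1.9383)
-(-660)*j = -(-660)*157/81 = -60*(-1727/81) = 34540/27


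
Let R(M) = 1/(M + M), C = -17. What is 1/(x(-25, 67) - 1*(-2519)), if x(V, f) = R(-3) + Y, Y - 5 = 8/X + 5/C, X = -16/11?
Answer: 51/128420 ≈ 0.00039713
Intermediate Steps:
X = -16/11 (X = -16*1/11 = -16/11 ≈ -1.4545)
R(M) = 1/(2*M)
Y = -27/34 (Y = 5 + (8/(-16/11) + 5/(-17)) = 5 + (8*(-11/16) + 5*(-1/17)) = 5 + (-11/2 - 5/17) = 5 - 197/34 = -27/34 ≈ -0.79412)
x(V, f) = -49/51 (x(V, f) = (½)/(-3) - 27/34 = (½)*(-⅓) - 27/34 = -⅙ - 27/34 = -49/51)
1/(x(-25, 67) - 1*(-2519)) = 1/(-49/51 - 1*(-2519)) = 1/(-49/51 + 2519) = 1/(128420/51) = 51/128420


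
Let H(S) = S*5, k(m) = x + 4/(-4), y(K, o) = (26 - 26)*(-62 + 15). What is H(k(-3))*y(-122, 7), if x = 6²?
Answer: 0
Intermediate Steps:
x = 36
y(K, o) = 0 (y(K, o) = 0*(-47) = 0)
k(m) = 35 (k(m) = 36 + 4/(-4) = 36 + 4*(-¼) = 36 - 1 = 35)
H(S) = 5*S
H(k(-3))*y(-122, 7) = (5*35)*0 = 175*0 = 0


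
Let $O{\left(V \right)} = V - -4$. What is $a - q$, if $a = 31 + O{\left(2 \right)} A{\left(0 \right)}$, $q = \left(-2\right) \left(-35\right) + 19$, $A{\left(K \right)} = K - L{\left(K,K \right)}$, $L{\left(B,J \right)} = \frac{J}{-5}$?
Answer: $-58$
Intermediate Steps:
$O{\left(V \right)} = 4 + V$ ($O{\left(V \right)} = V + 4 = 4 + V$)
$L{\left(B,J \right)} = - \frac{J}{5}$ ($L{\left(B,J \right)} = J \left(- \frac{1}{5}\right) = - \frac{J}{5}$)
$A{\left(K \right)} = \frac{6 K}{5}$ ($A{\left(K \right)} = K - - \frac{K}{5} = K + \frac{K}{5} = \frac{6 K}{5}$)
$q = 89$ ($q = 70 + 19 = 89$)
$a = 31$ ($a = 31 + \left(4 + 2\right) \frac{6}{5} \cdot 0 = 31 + 6 \cdot 0 = 31 + 0 = 31$)
$a - q = 31 - 89 = -58$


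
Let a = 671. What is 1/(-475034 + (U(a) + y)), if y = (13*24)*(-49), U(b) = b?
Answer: -1/489651 ≈ -2.0423e-6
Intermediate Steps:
y = -15288 (y = 312*(-49) = -15288)
1/(-475034 + (U(a) + y)) = 1/(-475034 + (671 - 15288)) = 1/(-475034 - 14617) = 1/(-489651) = -1/489651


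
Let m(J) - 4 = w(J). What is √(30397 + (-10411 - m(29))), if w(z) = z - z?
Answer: √19982 ≈ 141.36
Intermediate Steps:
w(z) = 0
m(J) = 4 (m(J) = 4 + 0 = 4)
√(30397 + (-10411 - m(29))) = √(30397 + (-10411 - 1*4)) = √(30397 + (-10411 - 4)) = √(30397 - 10415) = √19982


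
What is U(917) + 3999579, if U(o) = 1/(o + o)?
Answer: 7335227887/1834 ≈ 3.9996e+6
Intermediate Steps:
U(o) = 1/(2*o)
U(917) + 3999579 = (½)/917 + 3999579 = (½)*(1/917) + 3999579 = 1/1834 + 3999579 = 7335227887/1834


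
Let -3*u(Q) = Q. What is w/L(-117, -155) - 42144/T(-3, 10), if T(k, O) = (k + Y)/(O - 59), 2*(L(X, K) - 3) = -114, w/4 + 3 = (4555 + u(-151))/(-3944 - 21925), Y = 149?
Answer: 2163583822394/152963397 ≈ 14144.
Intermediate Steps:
u(Q) = -Q/3
w = -986548/77607 (w = -12 + 4*((4555 - ⅓*(-151))/(-3944 - 21925)) = -12 + 4*((4555 + 151/3)/(-25869)) = -12 + 4*((13816/3)*(-1/25869)) = -12 + 4*(-13816/77607) = -12 - 55264/77607 = -986548/77607 ≈ -12.712)
L(X, K) = -54 (L(X, K) = 3 + (½)*(-114) = 3 - 57 = -54)
T(k, O) = (149 + k)/(-59 + O) (T(k, O) = (k + 149)/(O - 59) = (149 + k)/(-59 + O))
w/L(-117, -155) - 42144/T(-3, 10) = -986548/77607/(-54) - 42144*(-59 + 10)/(149 - 3) = -986548/77607*(-1/54) - 42144/(146/(-49)) = 493274/2095389 - 42144/((-1/49*146)) = 493274/2095389 - 42144/(-146/49) = 493274/2095389 - 42144*(-49/146) = 493274/2095389 + 1032528/73 = 2163583822394/152963397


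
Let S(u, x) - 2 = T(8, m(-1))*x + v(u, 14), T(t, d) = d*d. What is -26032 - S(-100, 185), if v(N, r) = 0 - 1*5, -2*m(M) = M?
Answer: -104301/4 ≈ -26075.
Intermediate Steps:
m(M) = -M/2
T(t, d) = d**2
v(N, r) = -5 (v(N, r) = 0 - 5 = -5)
S(u, x) = -3 + x/4 (S(u, x) = 2 + ((-1/2*(-1))**2*x - 5) = 2 + ((1/2)**2*x - 5) = 2 + (x/4 - 5) = 2 + (-5 + x/4) = -3 + x/4)
-26032 - S(-100, 185) = -26032 - (-3 + (1/4)*185) = -26032 - (-3 + 185/4) = -26032 - 1*173/4 = -26032 - 173/4 = -104301/4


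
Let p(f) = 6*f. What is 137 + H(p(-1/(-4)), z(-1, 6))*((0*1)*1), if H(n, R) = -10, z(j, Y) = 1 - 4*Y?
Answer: 137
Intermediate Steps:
137 + H(p(-1/(-4)), z(-1, 6))*((0*1)*1) = 137 - 10*0*1 = 137 - 0 = 137 - 10*0 = 137 + 0 = 137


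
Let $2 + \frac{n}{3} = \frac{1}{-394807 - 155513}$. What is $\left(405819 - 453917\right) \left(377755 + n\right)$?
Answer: $- \frac{1666458056967391}{91720} \approx -1.8169 \cdot 10^{10}$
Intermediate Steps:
$n = - \frac{1100641}{183440}$ ($n = -6 + \frac{3}{-394807 - 155513} = -6 + \frac{3}{-550320} = -6 + 3 \left(- \frac{1}{550320}\right) = -6 - \frac{1}{183440} = - \frac{1100641}{183440} \approx -6.0$)
$\left(405819 - 453917\right) \left(377755 + n\right) = \left(405819 - 453917\right) \left(377755 - \frac{1100641}{183440}\right) = \left(-48098\right) \frac{69294276559}{183440} = - \frac{1666458056967391}{91720}$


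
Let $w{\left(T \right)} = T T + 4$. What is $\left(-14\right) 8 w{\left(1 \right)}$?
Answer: $-560$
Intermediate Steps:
$w{\left(T \right)} = 4 + T^{2}$ ($w{\left(T \right)} = T^{2} + 4 = 4 + T^{2}$)
$\left(-14\right) 8 w{\left(1 \right)} = \left(-14\right) 8 \left(4 + 1^{2}\right) = - 112 \left(4 + 1\right) = \left(-112\right) 5 = -560$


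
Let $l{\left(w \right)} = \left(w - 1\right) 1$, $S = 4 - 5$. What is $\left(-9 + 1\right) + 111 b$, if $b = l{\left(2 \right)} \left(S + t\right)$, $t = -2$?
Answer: $-341$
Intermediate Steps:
$S = -1$
$l{\left(w \right)} = -1 + w$ ($l{\left(w \right)} = \left(-1 + w\right) 1 = -1 + w$)
$b = -3$ ($b = \left(-1 + 2\right) \left(-1 - 2\right) = 1 \left(-3\right) = -3$)
$\left(-9 + 1\right) + 111 b = \left(-9 + 1\right) + 111 \left(-3\right) = -8 - 333 = -341$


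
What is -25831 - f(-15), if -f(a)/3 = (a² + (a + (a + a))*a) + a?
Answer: -23176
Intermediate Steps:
f(a) = -12*a² - 3*a (f(a) = -3*((a² + (a + (a + a))*a) + a) = -3*((a² + (a + 2*a)*a) + a) = -3*((a² + (3*a)*a) + a) = -3*((a² + 3*a²) + a) = -3*(4*a² + a) = -3*(a + 4*a²) = -12*a² - 3*a)
-25831 - f(-15) = -25831 - (-3)*(-15)*(1 + 4*(-15)) = -25831 - (-3)*(-15)*(1 - 60) = -25831 - (-3)*(-15)*(-59) = -25831 - 1*(-2655) = -25831 + 2655 = -23176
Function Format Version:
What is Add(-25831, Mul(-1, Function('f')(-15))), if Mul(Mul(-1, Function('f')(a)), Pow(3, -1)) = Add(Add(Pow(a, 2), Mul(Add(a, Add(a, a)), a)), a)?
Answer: -23176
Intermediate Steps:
Function('f')(a) = Add(Mul(-12, Pow(a, 2)), Mul(-3, a)) (Function('f')(a) = Mul(-3, Add(Add(Pow(a, 2), Mul(Add(a, Add(a, a)), a)), a)) = Mul(-3, Add(Add(Pow(a, 2), Mul(Add(a, Mul(2, a)), a)), a)) = Mul(-3, Add(Add(Pow(a, 2), Mul(Mul(3, a), a)), a)) = Mul(-3, Add(Add(Pow(a, 2), Mul(3, Pow(a, 2))), a)) = Mul(-3, Add(Mul(4, Pow(a, 2)), a)) = Mul(-3, Add(a, Mul(4, Pow(a, 2)))) = Add(Mul(-12, Pow(a, 2)), Mul(-3, a)))
Add(-25831, Mul(-1, Function('f')(-15))) = Add(-25831, Mul(-1, Mul(-3, -15, Add(1, Mul(4, -15))))) = Add(-25831, Mul(-1, Mul(-3, -15, Add(1, -60)))) = Add(-25831, Mul(-1, Mul(-3, -15, -59))) = Add(-25831, Mul(-1, -2655)) = Add(-25831, 2655) = -23176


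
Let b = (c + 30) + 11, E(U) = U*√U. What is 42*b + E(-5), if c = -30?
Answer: 462 - 5*I*√5 ≈ 462.0 - 11.18*I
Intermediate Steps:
E(U) = U^(3/2)
b = 11 (b = (-30 + 30) + 11 = 0 + 11 = 11)
42*b + E(-5) = 42*11 + (-5)^(3/2) = 462 - 5*I*√5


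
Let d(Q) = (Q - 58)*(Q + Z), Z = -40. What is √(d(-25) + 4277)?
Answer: 2*√2418 ≈ 98.346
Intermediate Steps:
d(Q) = (-58 + Q)*(-40 + Q) (d(Q) = (Q - 58)*(Q - 40) = (-58 + Q)*(-40 + Q))
√(d(-25) + 4277) = √((2320 + (-25)² - 98*(-25)) + 4277) = √((2320 + 625 + 2450) + 4277) = √(5395 + 4277) = √9672 = 2*√2418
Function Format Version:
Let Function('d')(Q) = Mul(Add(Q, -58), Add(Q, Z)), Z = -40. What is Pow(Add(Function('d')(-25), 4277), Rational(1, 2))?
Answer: Mul(2, Pow(2418, Rational(1, 2))) ≈ 98.346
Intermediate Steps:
Function('d')(Q) = Mul(Add(-58, Q), Add(-40, Q)) (Function('d')(Q) = Mul(Add(Q, -58), Add(Q, -40)) = Mul(Add(-58, Q), Add(-40, Q)))
Pow(Add(Function('d')(-25), 4277), Rational(1, 2)) = Pow(Add(Add(2320, Pow(-25, 2), Mul(-98, -25)), 4277), Rational(1, 2)) = Pow(Add(Add(2320, 625, 2450), 4277), Rational(1, 2)) = Pow(Add(5395, 4277), Rational(1, 2)) = Pow(9672, Rational(1, 2)) = Mul(2, Pow(2418, Rational(1, 2)))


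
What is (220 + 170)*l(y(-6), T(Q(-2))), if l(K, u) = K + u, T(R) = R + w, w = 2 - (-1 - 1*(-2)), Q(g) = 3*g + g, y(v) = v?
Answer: -5070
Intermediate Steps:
Q(g) = 4*g
w = 1 (w = 2 - (-1 + 2) = 2 - 1*1 = 2 - 1 = 1)
T(R) = 1 + R (T(R) = R + 1 = 1 + R)
(220 + 170)*l(y(-6), T(Q(-2))) = (220 + 170)*(-6 + (1 + 4*(-2))) = 390*(-6 + (1 - 8)) = 390*(-6 - 7) = 390*(-13) = -5070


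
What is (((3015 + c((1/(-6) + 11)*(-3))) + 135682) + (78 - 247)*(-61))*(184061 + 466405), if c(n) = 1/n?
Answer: 6300015590808/65 ≈ 9.6923e+10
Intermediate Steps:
(((3015 + c((1/(-6) + 11)*(-3))) + 135682) + (78 - 247)*(-61))*(184061 + 466405) = (((3015 + 1/((1/(-6) + 11)*(-3))) + 135682) + (78 - 247)*(-61))*(184061 + 466405) = (((3015 + 1/((-⅙ + 11)*(-3))) + 135682) - 169*(-61))*650466 = (((3015 + 1/((65/6)*(-3))) + 135682) + 10309)*650466 = (((3015 + 1/(-65/2)) + 135682) + 10309)*650466 = (((3015 - 2/65) + 135682) + 10309)*650466 = ((195973/65 + 135682) + 10309)*650466 = (9015303/65 + 10309)*650466 = (9685388/65)*650466 = 6300015590808/65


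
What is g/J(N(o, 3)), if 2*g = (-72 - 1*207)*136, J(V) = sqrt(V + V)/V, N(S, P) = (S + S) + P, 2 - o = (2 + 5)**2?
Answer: -9486*I*sqrt(182) ≈ -1.2797e+5*I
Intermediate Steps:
o = -47 (o = 2 - (2 + 5)**2 = 2 - 1*7**2 = 2 - 1*49 = 2 - 49 = -47)
N(S, P) = P + 2*S (N(S, P) = 2*S + P = P + 2*S)
J(V) = sqrt(2)/sqrt(V) (J(V) = sqrt(2*V)/V = (sqrt(2)*sqrt(V))/V = sqrt(2)/sqrt(V))
g = -18972 (g = ((-72 - 1*207)*136)/2 = ((-72 - 207)*136)/2 = (-279*136)/2 = (1/2)*(-37944) = -18972)
g/J(N(o, 3)) = -18972*sqrt(2)*sqrt(3 + 2*(-47))/2 = -18972*sqrt(2)*sqrt(3 - 94)/2 = -18972*I*sqrt(182)/2 = -9486*I*sqrt(182)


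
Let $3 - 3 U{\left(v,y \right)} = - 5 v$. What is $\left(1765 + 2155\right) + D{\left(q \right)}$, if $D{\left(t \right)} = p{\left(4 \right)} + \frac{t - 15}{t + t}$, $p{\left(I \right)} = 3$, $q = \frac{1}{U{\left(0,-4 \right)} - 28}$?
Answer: $4126$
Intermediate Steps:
$U{\left(v,y \right)} = 1 + \frac{5 v}{3}$ ($U{\left(v,y \right)} = 1 - \frac{\left(-5\right) v}{3} = 1 + \frac{5 v}{3}$)
$q = - \frac{1}{27}$ ($q = \frac{1}{\left(1 + \frac{5}{3} \cdot 0\right) - 28} = \frac{1}{\left(1 + 0\right) - 28} = \frac{1}{1 - 28} = \frac{1}{-27} = - \frac{1}{27} \approx -0.037037$)
$D{\left(t \right)} = 3 + \frac{-15 + t}{2 t}$ ($D{\left(t \right)} = 3 + \frac{t - 15}{t + t} = 3 + \frac{-15 + t}{2 t}$)
$\left(1765 + 2155\right) + D{\left(q \right)} = \left(1765 + 2155\right) + \frac{-15 + 7 \left(- \frac{1}{27}\right)}{2 \left(- \frac{1}{27}\right)} = 3920 + \frac{1}{2} \left(-27\right) \left(-15 - \frac{7}{27}\right) = 3920 + \frac{1}{2} \left(-27\right) \left(- \frac{412}{27}\right) = 3920 + 206 = 4126$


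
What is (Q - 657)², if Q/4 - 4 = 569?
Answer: 2673225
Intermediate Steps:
Q = 2292 (Q = 16 + 4*569 = 16 + 2276 = 2292)
(Q - 657)² = (2292 - 657)² = 1635² = 2673225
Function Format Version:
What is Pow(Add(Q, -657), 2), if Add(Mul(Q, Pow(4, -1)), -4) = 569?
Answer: 2673225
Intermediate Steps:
Q = 2292 (Q = Add(16, Mul(4, 569)) = Add(16, 2276) = 2292)
Pow(Add(Q, -657), 2) = Pow(Add(2292, -657), 2) = Pow(1635, 2) = 2673225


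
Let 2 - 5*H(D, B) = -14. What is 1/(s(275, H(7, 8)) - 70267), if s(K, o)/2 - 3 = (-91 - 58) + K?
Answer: -1/70009 ≈ -1.4284e-5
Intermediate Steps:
H(D, B) = 16/5 (H(D, B) = ⅖ - ⅕*(-14) = ⅖ + 14/5 = 16/5)
s(K, o) = -292 + 2*K (s(K, o) = 6 + 2*((-91 - 58) + K) = 6 + 2*(-149 + K) = 6 + (-298 + 2*K) = -292 + 2*K)
1/(s(275, H(7, 8)) - 70267) = 1/((-292 + 2*275) - 70267) = 1/((-292 + 550) - 70267) = 1/(258 - 70267) = 1/(-70009) = -1/70009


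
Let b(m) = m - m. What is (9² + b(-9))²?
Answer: 6561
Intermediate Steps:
b(m) = 0
(9² + b(-9))² = (9² + 0)² = (81 + 0)² = 81² = 6561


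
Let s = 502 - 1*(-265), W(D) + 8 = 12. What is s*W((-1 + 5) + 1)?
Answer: 3068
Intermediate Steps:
W(D) = 4 (W(D) = -8 + 12 = 4)
s = 767 (s = 502 + 265 = 767)
s*W((-1 + 5) + 1) = 767*4 = 3068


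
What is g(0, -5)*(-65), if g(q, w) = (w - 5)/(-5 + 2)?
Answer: -650/3 ≈ -216.67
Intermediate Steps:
g(q, w) = 5/3 - w/3 (g(q, w) = (-5 + w)/(-3) = (-5 + w)*(-⅓) = 5/3 - w/3)
g(0, -5)*(-65) = (5/3 - ⅓*(-5))*(-65) = (5/3 + 5/3)*(-65) = (10/3)*(-65) = -650/3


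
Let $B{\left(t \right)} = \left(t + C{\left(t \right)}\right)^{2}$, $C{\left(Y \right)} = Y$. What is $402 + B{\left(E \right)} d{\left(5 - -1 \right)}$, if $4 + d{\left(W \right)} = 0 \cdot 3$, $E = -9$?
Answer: $-894$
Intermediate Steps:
$B{\left(t \right)} = 4 t^{2}$ ($B{\left(t \right)} = \left(t + t\right)^{2} = \left(2 t\right)^{2} = 4 t^{2}$)
$d{\left(W \right)} = -4$ ($d{\left(W \right)} = -4 + 0 \cdot 3 = -4 + 0 = -4$)
$402 + B{\left(E \right)} d{\left(5 - -1 \right)} = 402 + 4 \left(-9\right)^{2} \left(-4\right) = 402 + 4 \cdot 81 \left(-4\right) = 402 + 324 \left(-4\right) = 402 - 1296 = -894$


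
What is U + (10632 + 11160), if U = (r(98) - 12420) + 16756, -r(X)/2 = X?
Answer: 25932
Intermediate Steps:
r(X) = -2*X
U = 4140 (U = (-2*98 - 12420) + 16756 = (-196 - 12420) + 16756 = -12616 + 16756 = 4140)
U + (10632 + 11160) = 4140 + (10632 + 11160) = 4140 + 21792 = 25932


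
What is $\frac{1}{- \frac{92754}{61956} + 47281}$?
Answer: $\frac{3442}{162736049} \approx 2.1151 \cdot 10^{-5}$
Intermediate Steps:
$\frac{1}{- \frac{92754}{61956} + 47281} = \frac{1}{\left(-92754\right) \frac{1}{61956} + 47281} = \frac{1}{- \frac{5153}{3442} + 47281} = \frac{1}{\frac{162736049}{3442}} = \frac{3442}{162736049}$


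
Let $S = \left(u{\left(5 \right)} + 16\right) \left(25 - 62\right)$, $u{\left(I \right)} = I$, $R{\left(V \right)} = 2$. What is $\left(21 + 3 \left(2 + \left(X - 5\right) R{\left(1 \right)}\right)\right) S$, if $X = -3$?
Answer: $16317$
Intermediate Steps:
$S = -777$ ($S = \left(5 + 16\right) \left(25 - 62\right) = 21 \left(-37\right) = -777$)
$\left(21 + 3 \left(2 + \left(X - 5\right) R{\left(1 \right)}\right)\right) S = \left(21 + 3 \left(2 + \left(-3 - 5\right) 2\right)\right) \left(-777\right) = \left(21 + 3 \left(2 - 16\right)\right) \left(-777\right) = \left(21 + 3 \left(-14\right)\right) \left(-777\right) = \left(21 - 42\right) \left(-777\right) = \left(-21\right) \left(-777\right) = 16317$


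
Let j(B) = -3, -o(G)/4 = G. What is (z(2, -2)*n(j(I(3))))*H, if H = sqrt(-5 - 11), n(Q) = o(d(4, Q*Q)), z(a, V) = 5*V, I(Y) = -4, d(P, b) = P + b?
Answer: 2080*I ≈ 2080.0*I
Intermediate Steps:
o(G) = -4*G
n(Q) = -16 - 4*Q**2 (n(Q) = -4*(4 + Q*Q) = -4*(4 + Q**2) = -16 - 4*Q**2)
H = 4*I (H = sqrt(-16) = 4*I ≈ 4.0*I)
(z(2, -2)*n(j(I(3))))*H = ((5*(-2))*(-16 - 4*(-3)**2))*(4*I) = (-10*(-16 - 4*9))*(4*I) = (-10*(-16 - 36))*(4*I) = (-10*(-52))*(4*I) = 520*(4*I) = 2080*I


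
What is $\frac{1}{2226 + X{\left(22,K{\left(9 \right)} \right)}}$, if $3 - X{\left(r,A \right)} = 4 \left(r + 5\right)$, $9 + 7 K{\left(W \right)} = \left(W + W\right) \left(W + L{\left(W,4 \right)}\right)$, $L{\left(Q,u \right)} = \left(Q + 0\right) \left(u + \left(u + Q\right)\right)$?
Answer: $\frac{1}{2121} \approx 0.00047148$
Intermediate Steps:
$L{\left(Q,u \right)} = Q \left(Q + 2 u\right)$ ($L{\left(Q,u \right)} = Q \left(u + \left(Q + u\right)\right) = Q \left(Q + 2 u\right)$)
$K{\left(W \right)} = - \frac{9}{7} + \frac{2 W \left(W + W \left(8 + W\right)\right)}{7}$ ($K{\left(W \right)} = - \frac{9}{7} + \frac{\left(W + W\right) \left(W + W \left(W + 2 \cdot 4\right)\right)}{7} = - \frac{9}{7} + \frac{2 W \left(W + W \left(W + 8\right)\right)}{7} = - \frac{9}{7} + \frac{2 W \left(W + W \left(8 + W\right)\right)}{7}$)
$X{\left(r,A \right)} = -17 - 4 r$ ($X{\left(r,A \right)} = 3 - 4 \left(r + 5\right) = 3 - 4 \left(5 + r\right) = 3 - \left(20 + 4 r\right) = -17 - 4 r$)
$\frac{1}{2226 + X{\left(22,K{\left(9 \right)} \right)}} = \frac{1}{2226 - 105} = \frac{1}{2121}$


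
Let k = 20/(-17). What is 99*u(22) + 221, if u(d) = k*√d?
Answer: 221 - 1980*√22/17 ≈ -325.30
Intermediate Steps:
k = -20/17 (k = 20*(-1/17) = -20/17 ≈ -1.1765)
u(d) = -20*√d/17
99*u(22) + 221 = 99*(-20*√22/17) + 221 = -1980*√22/17 + 221 = 221 - 1980*√22/17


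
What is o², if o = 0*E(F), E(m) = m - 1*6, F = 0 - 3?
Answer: 0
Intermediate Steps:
F = -3
E(m) = -6 + m (E(m) = m - 6 = -6 + m)
o = 0 (o = 0*(-6 - 3) = 0*(-9) = 0)
o² = 0² = 0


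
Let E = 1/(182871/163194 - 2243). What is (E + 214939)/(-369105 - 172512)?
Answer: -26212618521425/66052228005069 ≈ -0.39685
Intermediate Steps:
E = -54398/121953757 (E = 1/(182871*(1/163194) - 2243) = 1/(60957/54398 - 2243) = 1/(-121953757/54398) = -54398/121953757 ≈ -0.00044605)
(E + 214939)/(-369105 - 172512) = (-54398/121953757 + 214939)/(-369105 - 172512) = (26212618521425/121953757)/(-541617) = (26212618521425/121953757)*(-1/541617) = -26212618521425/66052228005069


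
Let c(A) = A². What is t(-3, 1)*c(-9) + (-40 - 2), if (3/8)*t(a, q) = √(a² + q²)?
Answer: -42 + 216*√10 ≈ 641.05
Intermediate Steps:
t(a, q) = 8*√(a² + q²)/3
t(-3, 1)*c(-9) + (-40 - 2) = (8*√((-3)² + 1²)/3)*(-9)² + (-40 - 2) = (8*√(9 + 1)/3)*81 - 42 = (8*√10/3)*81 - 42 = 216*√10 - 42 = -42 + 216*√10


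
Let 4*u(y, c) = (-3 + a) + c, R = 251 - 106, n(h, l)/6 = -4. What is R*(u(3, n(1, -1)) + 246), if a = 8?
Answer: 139925/4 ≈ 34981.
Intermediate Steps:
n(h, l) = -24 (n(h, l) = 6*(-4) = -24)
R = 145
u(y, c) = 5/4 + c/4 (u(y, c) = ((-3 + 8) + c)/4 = (5 + c)/4 = 5/4 + c/4)
R*(u(3, n(1, -1)) + 246) = 145*((5/4 + (1/4)*(-24)) + 246) = 145*((5/4 - 6) + 246) = 145*(-19/4 + 246) = 145*(965/4) = 139925/4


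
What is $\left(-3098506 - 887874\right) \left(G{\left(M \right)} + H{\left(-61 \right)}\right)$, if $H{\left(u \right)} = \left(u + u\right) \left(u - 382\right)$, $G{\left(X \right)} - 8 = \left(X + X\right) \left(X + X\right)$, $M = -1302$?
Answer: $-27246389070600$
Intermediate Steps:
$G{\left(X \right)} = 8 + 4 X^{2}$ ($G{\left(X \right)} = 8 + \left(X + X\right) \left(X + X\right) = 8 + 2 X 2 X = 8 + 4 X^{2}$)
$H{\left(u \right)} = 2 u \left(-382 + u\right)$
$\left(-3098506 - 887874\right) \left(G{\left(M \right)} + H{\left(-61 \right)}\right) = \left(-3098506 - 887874\right) \left(\left(8 + 4 \left(-1302\right)^{2}\right) + 2 \left(-61\right) \left(-382 - 61\right)\right) = - 3986380 \left(\left(8 + 4 \cdot 1695204\right) + 2 \left(-61\right) \left(-443\right)\right) = - 3986380 \left(\left(8 + 6780816\right) + 54046\right) = - 3986380 \left(6780824 + 54046\right) = \left(-3986380\right) 6834870 = -27246389070600$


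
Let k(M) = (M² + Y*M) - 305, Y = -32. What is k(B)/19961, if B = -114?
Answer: 16339/19961 ≈ 0.81855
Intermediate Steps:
k(M) = -305 + M² - 32*M (k(M) = (M² - 32*M) - 305 = -305 + M² - 32*M)
k(B)/19961 = (-305 + (-114)² - 32*(-114))/19961 = (-305 + 12996 + 3648)*(1/19961) = 16339*(1/19961) = 16339/19961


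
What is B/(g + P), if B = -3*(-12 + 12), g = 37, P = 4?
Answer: 0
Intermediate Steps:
B = 0 (B = -3*0 = 0)
B/(g + P) = 0/(37 + 4) = 0/41 = 0*(1/41) = 0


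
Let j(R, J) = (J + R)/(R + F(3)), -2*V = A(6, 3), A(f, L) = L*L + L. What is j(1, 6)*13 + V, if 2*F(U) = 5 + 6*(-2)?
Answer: -212/5 ≈ -42.400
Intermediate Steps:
A(f, L) = L + L**2 (A(f, L) = L**2 + L = L + L**2)
V = -6 (V = -3*(1 + 3)/2 = -3*4/2 = -1/2*12 = -6)
F(U) = -7/2 (F(U) = (5 + 6*(-2))/2 = (5 - 12)/2 = (1/2)*(-7) = -7/2)
j(R, J) = (J + R)/(-7/2 + R) (j(R, J) = (J + R)/(R - 7/2) = (J + R)/(-7/2 + R))
j(1, 6)*13 + V = (2*(6 + 1)/(-7 + 2*1))*13 - 6 = (2*7/(-7 + 2))*13 - 6 = (2*7/(-5))*13 - 6 = (2*(-1/5)*7)*13 - 6 = -14/5*13 - 6 = -182/5 - 6 = -212/5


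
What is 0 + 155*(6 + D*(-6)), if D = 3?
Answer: -1860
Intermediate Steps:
0 + 155*(6 + D*(-6)) = 0 + 155*(6 + 3*(-6)) = 0 + 155*(6 - 18) = 0 + 155*(-12) = 0 - 1860 = -1860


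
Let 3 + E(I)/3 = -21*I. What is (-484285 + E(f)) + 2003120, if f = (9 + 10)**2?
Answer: 1496083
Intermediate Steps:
f = 361 (f = 19**2 = 361)
E(I) = -9 - 63*I (E(I) = -9 + 3*(-21*I) = -9 - 63*I)
(-484285 + E(f)) + 2003120 = (-484285 + (-9 - 63*361)) + 2003120 = (-484285 + (-9 - 22743)) + 2003120 = (-484285 - 22752) + 2003120 = -507037 + 2003120 = 1496083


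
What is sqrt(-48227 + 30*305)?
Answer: I*sqrt(39077) ≈ 197.68*I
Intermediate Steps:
sqrt(-48227 + 30*305) = sqrt(-48227 + 9150) = sqrt(-39077) = I*sqrt(39077)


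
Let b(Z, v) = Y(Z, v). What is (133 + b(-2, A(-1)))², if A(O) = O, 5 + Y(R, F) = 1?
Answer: 16641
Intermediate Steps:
Y(R, F) = -4 (Y(R, F) = -5 + 1 = -4)
b(Z, v) = -4
(133 + b(-2, A(-1)))² = (133 - 4)² = 129² = 16641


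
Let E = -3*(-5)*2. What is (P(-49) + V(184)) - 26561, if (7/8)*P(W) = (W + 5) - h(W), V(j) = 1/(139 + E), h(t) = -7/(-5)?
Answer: -157415184/5915 ≈ -26613.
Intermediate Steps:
h(t) = 7/5 (h(t) = -7*(-⅕) = 7/5)
E = 30 (E = 15*2 = 30)
V(j) = 1/169 (V(j) = 1/(139 + 30) = 1/169)
P(W) = 144/35 + 8*W/7 (P(W) = 8*((W + 5) - 1*7/5)/7 = 8*((5 + W) - 7/5)/7 = 8*(18/5 + W)/7 = 144/35 + 8*W/7)
(P(-49) + V(184)) - 26561 = ((144/35 + (8/7)*(-49)) + 1/169) - 26561 = ((144/35 - 56) + 1/169) - 26561 = (-1816/35 + 1/169) - 26561 = -306869/5915 - 26561 = -157415184/5915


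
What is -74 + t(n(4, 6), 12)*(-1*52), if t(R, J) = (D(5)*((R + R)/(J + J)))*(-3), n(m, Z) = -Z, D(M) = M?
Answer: -464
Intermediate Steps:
t(R, J) = -15*R/J (t(R, J) = (5*((R + R)/(J + J)))*(-3) = (5*((2*R)/((2*J))))*(-3) = (5*((2*R)*(1/(2*J))))*(-3) = (5*(R/J))*(-3) = (5*R/J)*(-3) = -15*R/J)
-74 + t(n(4, 6), 12)*(-1*52) = -74 + (-15*(-1*6)/12)*(-1*52) = -74 - 15*(-6)*1/12*(-52) = -74 + (15/2)*(-52) = -74 - 390 = -464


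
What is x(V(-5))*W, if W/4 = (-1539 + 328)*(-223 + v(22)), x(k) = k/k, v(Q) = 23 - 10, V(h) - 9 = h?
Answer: 1017240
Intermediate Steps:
V(h) = 9 + h
v(Q) = 13
x(k) = 1
W = 1017240 (W = 4*((-1539 + 328)*(-223 + 13)) = 4*(-1211*(-210)) = 4*254310 = 1017240)
x(V(-5))*W = 1*1017240 = 1017240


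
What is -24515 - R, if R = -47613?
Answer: 23098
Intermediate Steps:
-24515 - R = -24515 - 1*(-47613) = -24515 + 47613 = 23098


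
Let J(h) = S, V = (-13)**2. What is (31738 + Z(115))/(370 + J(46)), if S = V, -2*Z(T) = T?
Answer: 63361/1078 ≈ 58.776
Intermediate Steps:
Z(T) = -T/2
V = 169
S = 169
J(h) = 169
(31738 + Z(115))/(370 + J(46)) = (31738 - 1/2*115)/(370 + 169) = (31738 - 115/2)/539 = (63361/2)*(1/539) = 63361/1078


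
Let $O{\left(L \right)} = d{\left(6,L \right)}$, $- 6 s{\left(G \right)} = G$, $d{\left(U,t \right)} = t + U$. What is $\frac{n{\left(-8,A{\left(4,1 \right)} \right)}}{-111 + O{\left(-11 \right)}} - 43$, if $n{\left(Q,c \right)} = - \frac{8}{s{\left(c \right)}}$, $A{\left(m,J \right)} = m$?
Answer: $- \frac{1250}{29} \approx -43.103$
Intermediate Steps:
$d{\left(U,t \right)} = U + t$
$s{\left(G \right)} = - \frac{G}{6}$
$O{\left(L \right)} = 6 + L$
$n{\left(Q,c \right)} = \frac{48}{c}$ ($n{\left(Q,c \right)} = - \frac{8}{\left(- \frac{1}{6}\right) c} = - 8 \left(- \frac{6}{c}\right) = \frac{48}{c}$)
$\frac{n{\left(-8,A{\left(4,1 \right)} \right)}}{-111 + O{\left(-11 \right)}} - 43 = \frac{48 \cdot \frac{1}{4}}{-111 + \left(6 - 11\right)} - 43 = \frac{48 \cdot \frac{1}{4}}{-111 - 5} - 43 = \frac{12}{-116} - 43 = 12 \left(- \frac{1}{116}\right) - 43 = - \frac{3}{29} - 43 = - \frac{1250}{29}$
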